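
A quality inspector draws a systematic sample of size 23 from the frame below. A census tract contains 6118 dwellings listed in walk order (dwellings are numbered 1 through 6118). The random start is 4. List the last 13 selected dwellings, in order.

k = N/n = 6118/23 = 266
11th selection = 4 + 10×266 = 2664
12th: 2664 + 266 = 2930
13th: 2930 + 266 = 3196
14th: 3196 + 266 = 3462
15th: 3462 + 266 = 3728
16th: 3728 + 266 = 3994
17th: 3994 + 266 = 4260
18th: 4260 + 266 = 4526
19th: 4526 + 266 = 4792
20th: 4792 + 266 = 5058
21st: 5058 + 266 = 5324
22nd: 5324 + 266 = 5590
23rd: 5590 + 266 = 5856

2664, 2930, 3196, 3462, 3728, 3994, 4260, 4526, 4792, 5058, 5324, 5590, 5856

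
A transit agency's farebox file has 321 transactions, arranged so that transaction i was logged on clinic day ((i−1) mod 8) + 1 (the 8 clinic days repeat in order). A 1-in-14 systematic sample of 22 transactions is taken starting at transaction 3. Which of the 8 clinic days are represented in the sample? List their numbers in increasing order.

Consecutive selections differ by k = 14, so their clinic day numbers differ by 14 mod 8 = 6.
gcd(14, 8) = 2, so the sample visits 8/2 = 4 distinct residues mod 8.
Start 3 is clinic day 3; the clinic days hit are 1, 3, 5, 7.

1, 3, 5, 7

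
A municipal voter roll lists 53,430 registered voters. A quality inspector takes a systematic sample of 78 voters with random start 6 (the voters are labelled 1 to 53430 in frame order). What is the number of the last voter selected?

52751

k = 53430/78 = 685
78th selection = r + (78−1)·k = 6 + 77×685 = 6 + 52745 = 52751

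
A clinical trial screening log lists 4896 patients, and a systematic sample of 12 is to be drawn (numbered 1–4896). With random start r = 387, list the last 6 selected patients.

k = N/n = 4896/12 = 408
7th selection = 387 + 6×408 = 2835
8th: 2835 + 408 = 3243
9th: 3243 + 408 = 3651
10th: 3651 + 408 = 4059
11th: 4059 + 408 = 4467
12th: 4467 + 408 = 4875

2835, 3243, 3651, 4059, 4467, 4875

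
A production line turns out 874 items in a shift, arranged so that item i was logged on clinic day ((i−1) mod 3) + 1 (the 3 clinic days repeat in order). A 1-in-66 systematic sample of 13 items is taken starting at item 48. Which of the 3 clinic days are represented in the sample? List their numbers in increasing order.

3

Consecutive selections differ by k = 66, so their clinic day numbers differ by 66 mod 3 = 0.
gcd(66, 3) = 3, so the sample visits 3/3 = 1 distinct residues mod 3.
Start 48 is clinic day 3; the clinic days hit are 3.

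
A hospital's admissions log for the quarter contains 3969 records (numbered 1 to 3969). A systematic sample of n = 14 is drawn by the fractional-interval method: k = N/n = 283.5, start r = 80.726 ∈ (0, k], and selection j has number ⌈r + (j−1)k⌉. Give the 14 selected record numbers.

j=1: r + 0k = 80.726 → ⌈·⌉ = 81
j=2: r + 1k = 364.226 → ⌈·⌉ = 365
j=3: r + 2k = 647.726 → ⌈·⌉ = 648
j=4: r + 3k = 931.226 → ⌈·⌉ = 932
j=5: r + 4k = 1214.726 → ⌈·⌉ = 1215
j=6: r + 5k = 1498.226 → ⌈·⌉ = 1499
j=7: r + 6k = 1781.726 → ⌈·⌉ = 1782
j=8: r + 7k = 2065.226 → ⌈·⌉ = 2066
j=9: r + 8k = 2348.726 → ⌈·⌉ = 2349
j=10: r + 9k = 2632.226 → ⌈·⌉ = 2633
j=11: r + 10k = 2915.726 → ⌈·⌉ = 2916
j=12: r + 11k = 3199.226 → ⌈·⌉ = 3200
j=13: r + 12k = 3482.726 → ⌈·⌉ = 3483
j=14: r + 13k = 3766.226 → ⌈·⌉ = 3767

81, 365, 648, 932, 1215, 1499, 1782, 2066, 2349, 2633, 2916, 3200, 3483, 3767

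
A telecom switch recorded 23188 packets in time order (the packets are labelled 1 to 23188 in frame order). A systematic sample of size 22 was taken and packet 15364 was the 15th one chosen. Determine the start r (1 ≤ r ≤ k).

k = 23188/22 = 1054
r = 15364 − (15−1)×1054 = 15364 − 14756 = 608

608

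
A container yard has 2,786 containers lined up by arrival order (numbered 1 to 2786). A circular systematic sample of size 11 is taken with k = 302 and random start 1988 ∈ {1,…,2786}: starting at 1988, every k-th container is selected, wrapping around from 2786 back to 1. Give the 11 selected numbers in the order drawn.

Selection 1: 1988
Selection 2: 1988 + 302 = 2290
Selection 3: 2290 + 302 = 2592
Selection 4: 2592 + 302 = 2894 → 2894 − 2786 = 108
Selection 5: 108 + 302 = 410
Selection 6: 410 + 302 = 712
Selection 7: 712 + 302 = 1014
Selection 8: 1014 + 302 = 1316
Selection 9: 1316 + 302 = 1618
Selection 10: 1618 + 302 = 1920
Selection 11: 1920 + 302 = 2222

1988, 2290, 2592, 108, 410, 712, 1014, 1316, 1618, 1920, 2222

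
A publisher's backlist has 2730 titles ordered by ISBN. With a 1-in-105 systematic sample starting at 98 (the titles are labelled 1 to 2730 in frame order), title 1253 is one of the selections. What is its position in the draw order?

12

k = 105
position = (1253 − 98)/105 + 1 = 1155/105 + 1 = 11 + 1 = 12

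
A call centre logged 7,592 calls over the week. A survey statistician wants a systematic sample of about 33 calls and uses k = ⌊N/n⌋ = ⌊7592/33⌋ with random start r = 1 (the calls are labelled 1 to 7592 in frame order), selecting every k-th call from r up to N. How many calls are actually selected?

34

k = ⌊7592/33⌋ = 230
Achieved size = ⌊(7592 − 1)/230⌋ + 1 = ⌊7591/230⌋ + 1 = 33 + 1 = 34
(last selection: 1 + 33×230 = 7591 ≤ 7592; next would be 7821 > 7592)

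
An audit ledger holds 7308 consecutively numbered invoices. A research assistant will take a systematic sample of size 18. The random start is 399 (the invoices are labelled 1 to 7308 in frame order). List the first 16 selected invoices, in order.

k = N/n = 7308/18 = 406
invoice 1: 399
invoice 2: 399 + 406 = 805
invoice 3: 805 + 406 = 1211
invoice 4: 1211 + 406 = 1617
invoice 5: 1617 + 406 = 2023
invoice 6: 2023 + 406 = 2429
invoice 7: 2429 + 406 = 2835
invoice 8: 2835 + 406 = 3241
invoice 9: 3241 + 406 = 3647
invoice 10: 3647 + 406 = 4053
invoice 11: 4053 + 406 = 4459
invoice 12: 4459 + 406 = 4865
invoice 13: 4865 + 406 = 5271
invoice 14: 5271 + 406 = 5677
invoice 15: 5677 + 406 = 6083
invoice 16: 6083 + 406 = 6489

399, 805, 1211, 1617, 2023, 2429, 2835, 3241, 3647, 4053, 4459, 4865, 5271, 5677, 6083, 6489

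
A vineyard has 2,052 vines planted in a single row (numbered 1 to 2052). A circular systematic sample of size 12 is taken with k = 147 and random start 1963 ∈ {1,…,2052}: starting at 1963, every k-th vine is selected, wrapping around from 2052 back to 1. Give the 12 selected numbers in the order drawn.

1963, 58, 205, 352, 499, 646, 793, 940, 1087, 1234, 1381, 1528

Selection 1: 1963
Selection 2: 1963 + 147 = 2110 → 2110 − 2052 = 58
Selection 3: 58 + 147 = 205
Selection 4: 205 + 147 = 352
Selection 5: 352 + 147 = 499
Selection 6: 499 + 147 = 646
Selection 7: 646 + 147 = 793
Selection 8: 793 + 147 = 940
Selection 9: 940 + 147 = 1087
Selection 10: 1087 + 147 = 1234
Selection 11: 1234 + 147 = 1381
Selection 12: 1381 + 147 = 1528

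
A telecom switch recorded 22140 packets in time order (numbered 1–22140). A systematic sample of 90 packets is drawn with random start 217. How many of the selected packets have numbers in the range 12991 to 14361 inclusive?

6

k = 22140/90 = 246
First selection ≥ 12991: 217 + ⌈(12991−217)/246⌉·246 = 217 + 52×246 = 13009
Last selection ≤ 14361: 217 + ⌊(14361−217)/246⌋·246 = 217 + 57×246 = 14239
Count = 57 − 52 + 1 = 6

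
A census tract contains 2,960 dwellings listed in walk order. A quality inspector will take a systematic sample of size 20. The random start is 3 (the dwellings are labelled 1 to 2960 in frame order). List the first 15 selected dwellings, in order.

k = N/n = 2960/20 = 148
dwelling 1: 3
dwelling 2: 3 + 148 = 151
dwelling 3: 151 + 148 = 299
dwelling 4: 299 + 148 = 447
dwelling 5: 447 + 148 = 595
dwelling 6: 595 + 148 = 743
dwelling 7: 743 + 148 = 891
dwelling 8: 891 + 148 = 1039
dwelling 9: 1039 + 148 = 1187
dwelling 10: 1187 + 148 = 1335
dwelling 11: 1335 + 148 = 1483
dwelling 12: 1483 + 148 = 1631
dwelling 13: 1631 + 148 = 1779
dwelling 14: 1779 + 148 = 1927
dwelling 15: 1927 + 148 = 2075

3, 151, 299, 447, 595, 743, 891, 1039, 1187, 1335, 1483, 1631, 1779, 1927, 2075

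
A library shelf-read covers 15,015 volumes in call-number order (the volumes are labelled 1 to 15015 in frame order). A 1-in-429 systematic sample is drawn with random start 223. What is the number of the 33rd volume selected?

13951

k = 429
33rd selection = r + (33−1)·k = 223 + 32×429 = 223 + 13728 = 13951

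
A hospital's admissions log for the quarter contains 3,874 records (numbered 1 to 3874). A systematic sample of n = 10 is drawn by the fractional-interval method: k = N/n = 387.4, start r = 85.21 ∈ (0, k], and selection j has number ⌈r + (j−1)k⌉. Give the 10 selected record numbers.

j=1: r + 0k = 85.21 → ⌈·⌉ = 86
j=2: r + 1k = 472.61 → ⌈·⌉ = 473
j=3: r + 2k = 860.01 → ⌈·⌉ = 861
j=4: r + 3k = 1247.41 → ⌈·⌉ = 1248
j=5: r + 4k = 1634.81 → ⌈·⌉ = 1635
j=6: r + 5k = 2022.21 → ⌈·⌉ = 2023
j=7: r + 6k = 2409.61 → ⌈·⌉ = 2410
j=8: r + 7k = 2797.01 → ⌈·⌉ = 2798
j=9: r + 8k = 3184.41 → ⌈·⌉ = 3185
j=10: r + 9k = 3571.81 → ⌈·⌉ = 3572

86, 473, 861, 1248, 1635, 2023, 2410, 2798, 3185, 3572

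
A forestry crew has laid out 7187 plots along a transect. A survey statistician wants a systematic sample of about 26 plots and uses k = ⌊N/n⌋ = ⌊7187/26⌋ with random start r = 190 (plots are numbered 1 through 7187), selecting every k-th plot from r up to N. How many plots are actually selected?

26

k = ⌊7187/26⌋ = 276
Achieved size = ⌊(7187 − 190)/276⌋ + 1 = ⌊6997/276⌋ + 1 = 25 + 1 = 26
(last selection: 190 + 25×276 = 7090 ≤ 7187; next would be 7366 > 7187)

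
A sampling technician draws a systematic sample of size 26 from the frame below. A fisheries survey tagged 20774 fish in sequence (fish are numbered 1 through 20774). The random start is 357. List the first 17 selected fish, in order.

k = N/n = 20774/26 = 799
fish 1: 357
fish 2: 357 + 799 = 1156
fish 3: 1156 + 799 = 1955
fish 4: 1955 + 799 = 2754
fish 5: 2754 + 799 = 3553
fish 6: 3553 + 799 = 4352
fish 7: 4352 + 799 = 5151
fish 8: 5151 + 799 = 5950
fish 9: 5950 + 799 = 6749
fish 10: 6749 + 799 = 7548
fish 11: 7548 + 799 = 8347
fish 12: 8347 + 799 = 9146
fish 13: 9146 + 799 = 9945
fish 14: 9945 + 799 = 10744
fish 15: 10744 + 799 = 11543
fish 16: 11543 + 799 = 12342
fish 17: 12342 + 799 = 13141

357, 1156, 1955, 2754, 3553, 4352, 5151, 5950, 6749, 7548, 8347, 9146, 9945, 10744, 11543, 12342, 13141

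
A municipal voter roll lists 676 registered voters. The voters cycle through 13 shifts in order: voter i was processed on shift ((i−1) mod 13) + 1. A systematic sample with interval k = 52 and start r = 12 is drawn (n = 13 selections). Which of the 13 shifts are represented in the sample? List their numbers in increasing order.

Consecutive selections differ by k = 52, so their shift numbers differ by 52 mod 13 = 0.
gcd(52, 13) = 13, so the sample visits 13/13 = 1 distinct residues mod 13.
Start 12 is shift 12; the shifts hit are 12.

12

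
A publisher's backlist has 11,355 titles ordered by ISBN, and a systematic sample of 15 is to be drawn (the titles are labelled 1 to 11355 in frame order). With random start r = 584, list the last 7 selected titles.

6640, 7397, 8154, 8911, 9668, 10425, 11182

k = N/n = 11355/15 = 757
9th selection = 584 + 8×757 = 6640
10th: 6640 + 757 = 7397
11th: 7397 + 757 = 8154
12th: 8154 + 757 = 8911
13th: 8911 + 757 = 9668
14th: 9668 + 757 = 10425
15th: 10425 + 757 = 11182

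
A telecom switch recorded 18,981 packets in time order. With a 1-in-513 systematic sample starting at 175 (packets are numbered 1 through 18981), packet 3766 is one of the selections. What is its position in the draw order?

8

k = 513
position = (3766 − 175)/513 + 1 = 3591/513 + 1 = 7 + 1 = 8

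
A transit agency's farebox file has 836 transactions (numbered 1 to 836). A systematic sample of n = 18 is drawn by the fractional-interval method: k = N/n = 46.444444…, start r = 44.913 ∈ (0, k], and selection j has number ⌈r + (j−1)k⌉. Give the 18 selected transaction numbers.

j=1: r + 0k = 44.913 → ⌈·⌉ = 45
j=2: r + 1k = 91.357444… → ⌈·⌉ = 92
j=3: r + 2k = 137.801888… → ⌈·⌉ = 138
j=4: r + 3k = 184.246333… → ⌈·⌉ = 185
j=5: r + 4k = 230.690777… → ⌈·⌉ = 231
j=6: r + 5k = 277.135222… → ⌈·⌉ = 278
j=7: r + 6k = 323.579666… → ⌈·⌉ = 324
j=8: r + 7k = 370.024111… → ⌈·⌉ = 371
j=9: r + 8k = 416.468555… → ⌈·⌉ = 417
j=10: r + 9k = 462.913 → ⌈·⌉ = 463
j=11: r + 10k = 509.357444… → ⌈·⌉ = 510
j=12: r + 11k = 555.801888… → ⌈·⌉ = 556
j=13: r + 12k = 602.246333… → ⌈·⌉ = 603
j=14: r + 13k = 648.690777… → ⌈·⌉ = 649
j=15: r + 14k = 695.135222… → ⌈·⌉ = 696
j=16: r + 15k = 741.579666… → ⌈·⌉ = 742
j=17: r + 16k = 788.024111… → ⌈·⌉ = 789
j=18: r + 17k = 834.468555… → ⌈·⌉ = 835

45, 92, 138, 185, 231, 278, 324, 371, 417, 463, 510, 556, 603, 649, 696, 742, 789, 835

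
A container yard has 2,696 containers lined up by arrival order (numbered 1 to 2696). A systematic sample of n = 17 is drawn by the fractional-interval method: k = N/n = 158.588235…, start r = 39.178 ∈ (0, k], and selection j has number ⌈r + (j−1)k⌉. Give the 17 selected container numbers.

j=1: r + 0k = 39.178 → ⌈·⌉ = 40
j=2: r + 1k = 197.766235… → ⌈·⌉ = 198
j=3: r + 2k = 356.354470… → ⌈·⌉ = 357
j=4: r + 3k = 514.942705… → ⌈·⌉ = 515
j=5: r + 4k = 673.530941… → ⌈·⌉ = 674
j=6: r + 5k = 832.119176… → ⌈·⌉ = 833
j=7: r + 6k = 990.707411… → ⌈·⌉ = 991
j=8: r + 7k = 1149.295647… → ⌈·⌉ = 1150
j=9: r + 8k = 1307.883882… → ⌈·⌉ = 1308
j=10: r + 9k = 1466.472117… → ⌈·⌉ = 1467
j=11: r + 10k = 1625.060352… → ⌈·⌉ = 1626
j=12: r + 11k = 1783.648588… → ⌈·⌉ = 1784
j=13: r + 12k = 1942.236823… → ⌈·⌉ = 1943
j=14: r + 13k = 2100.825058… → ⌈·⌉ = 2101
j=15: r + 14k = 2259.413294… → ⌈·⌉ = 2260
j=16: r + 15k = 2418.001529… → ⌈·⌉ = 2419
j=17: r + 16k = 2576.589764… → ⌈·⌉ = 2577

40, 198, 357, 515, 674, 833, 991, 1150, 1308, 1467, 1626, 1784, 1943, 2101, 2260, 2419, 2577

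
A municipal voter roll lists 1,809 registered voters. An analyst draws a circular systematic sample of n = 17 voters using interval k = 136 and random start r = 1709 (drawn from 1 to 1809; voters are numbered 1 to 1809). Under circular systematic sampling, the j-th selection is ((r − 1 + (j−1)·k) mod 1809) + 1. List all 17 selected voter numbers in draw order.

Selection 1: 1709
Selection 2: 1709 + 136 = 1845 → 1845 − 1809 = 36
Selection 3: 36 + 136 = 172
Selection 4: 172 + 136 = 308
Selection 5: 308 + 136 = 444
Selection 6: 444 + 136 = 580
Selection 7: 580 + 136 = 716
Selection 8: 716 + 136 = 852
Selection 9: 852 + 136 = 988
Selection 10: 988 + 136 = 1124
Selection 11: 1124 + 136 = 1260
Selection 12: 1260 + 136 = 1396
Selection 13: 1396 + 136 = 1532
Selection 14: 1532 + 136 = 1668
Selection 15: 1668 + 136 = 1804
Selection 16: 1804 + 136 = 1940 → 1940 − 1809 = 131
Selection 17: 131 + 136 = 267

1709, 36, 172, 308, 444, 580, 716, 852, 988, 1124, 1260, 1396, 1532, 1668, 1804, 131, 267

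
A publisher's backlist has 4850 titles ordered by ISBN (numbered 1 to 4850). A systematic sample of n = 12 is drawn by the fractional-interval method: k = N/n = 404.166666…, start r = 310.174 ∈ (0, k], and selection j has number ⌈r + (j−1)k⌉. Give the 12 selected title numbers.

311, 715, 1119, 1523, 1927, 2332, 2736, 3140, 3544, 3948, 4352, 4757

j=1: r + 0k = 310.174 → ⌈·⌉ = 311
j=2: r + 1k = 714.340666… → ⌈·⌉ = 715
j=3: r + 2k = 1118.507333… → ⌈·⌉ = 1119
j=4: r + 3k = 1522.674 → ⌈·⌉ = 1523
j=5: r + 4k = 1926.840666… → ⌈·⌉ = 1927
j=6: r + 5k = 2331.007333… → ⌈·⌉ = 2332
j=7: r + 6k = 2735.174 → ⌈·⌉ = 2736
j=8: r + 7k = 3139.340666… → ⌈·⌉ = 3140
j=9: r + 8k = 3543.507333… → ⌈·⌉ = 3544
j=10: r + 9k = 3947.674 → ⌈·⌉ = 3948
j=11: r + 10k = 4351.840666… → ⌈·⌉ = 4352
j=12: r + 11k = 4756.007333… → ⌈·⌉ = 4757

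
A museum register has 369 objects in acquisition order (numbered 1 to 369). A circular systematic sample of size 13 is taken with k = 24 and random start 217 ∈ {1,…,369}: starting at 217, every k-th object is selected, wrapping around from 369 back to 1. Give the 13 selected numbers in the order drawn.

217, 241, 265, 289, 313, 337, 361, 16, 40, 64, 88, 112, 136

Selection 1: 217
Selection 2: 217 + 24 = 241
Selection 3: 241 + 24 = 265
Selection 4: 265 + 24 = 289
Selection 5: 289 + 24 = 313
Selection 6: 313 + 24 = 337
Selection 7: 337 + 24 = 361
Selection 8: 361 + 24 = 385 → 385 − 369 = 16
Selection 9: 16 + 24 = 40
Selection 10: 40 + 24 = 64
Selection 11: 64 + 24 = 88
Selection 12: 88 + 24 = 112
Selection 13: 112 + 24 = 136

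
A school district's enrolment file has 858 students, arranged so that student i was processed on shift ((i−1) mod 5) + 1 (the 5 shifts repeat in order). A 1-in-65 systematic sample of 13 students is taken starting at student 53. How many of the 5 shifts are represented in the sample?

Consecutive selections differ by k = 65, so their shift numbers differ by 65 mod 5 = 0.
gcd(65, 5) = 5, so the sample visits 5/5 = 1 distinct residues mod 5.
Start 53 is shift 3; the shifts hit are 3.

1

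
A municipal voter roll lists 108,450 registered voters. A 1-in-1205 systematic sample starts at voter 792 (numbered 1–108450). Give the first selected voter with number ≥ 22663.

23687

k = 1205
Steps past start: ⌈(22663 − 792)/1205⌉ = ⌈21871/1205⌉ = 19
Selected voter: 792 + 19×1205 = 23687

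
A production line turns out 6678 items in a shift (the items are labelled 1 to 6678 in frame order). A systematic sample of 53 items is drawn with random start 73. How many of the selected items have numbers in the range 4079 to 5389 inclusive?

11

k = 6678/53 = 126
First selection ≥ 4079: 73 + ⌈(4079−73)/126⌉·126 = 73 + 32×126 = 4105
Last selection ≤ 5389: 73 + ⌊(5389−73)/126⌋·126 = 73 + 42×126 = 5365
Count = 42 − 32 + 1 = 11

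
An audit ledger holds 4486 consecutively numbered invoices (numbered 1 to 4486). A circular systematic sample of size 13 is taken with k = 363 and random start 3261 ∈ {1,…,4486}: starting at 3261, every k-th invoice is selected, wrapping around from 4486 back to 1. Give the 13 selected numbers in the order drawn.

3261, 3624, 3987, 4350, 227, 590, 953, 1316, 1679, 2042, 2405, 2768, 3131

Selection 1: 3261
Selection 2: 3261 + 363 = 3624
Selection 3: 3624 + 363 = 3987
Selection 4: 3987 + 363 = 4350
Selection 5: 4350 + 363 = 4713 → 4713 − 4486 = 227
Selection 6: 227 + 363 = 590
Selection 7: 590 + 363 = 953
Selection 8: 953 + 363 = 1316
Selection 9: 1316 + 363 = 1679
Selection 10: 1679 + 363 = 2042
Selection 11: 2042 + 363 = 2405
Selection 12: 2405 + 363 = 2768
Selection 13: 2768 + 363 = 3131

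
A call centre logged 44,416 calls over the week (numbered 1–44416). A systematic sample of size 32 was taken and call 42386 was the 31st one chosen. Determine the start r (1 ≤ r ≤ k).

746

k = 44416/32 = 1388
r = 42386 − (31−1)×1388 = 42386 − 41640 = 746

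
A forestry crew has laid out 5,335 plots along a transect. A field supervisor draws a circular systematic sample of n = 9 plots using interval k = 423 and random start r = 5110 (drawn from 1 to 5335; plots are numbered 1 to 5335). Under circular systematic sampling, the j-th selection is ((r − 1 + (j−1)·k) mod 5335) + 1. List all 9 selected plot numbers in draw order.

Selection 1: 5110
Selection 2: 5110 + 423 = 5533 → 5533 − 5335 = 198
Selection 3: 198 + 423 = 621
Selection 4: 621 + 423 = 1044
Selection 5: 1044 + 423 = 1467
Selection 6: 1467 + 423 = 1890
Selection 7: 1890 + 423 = 2313
Selection 8: 2313 + 423 = 2736
Selection 9: 2736 + 423 = 3159

5110, 198, 621, 1044, 1467, 1890, 2313, 2736, 3159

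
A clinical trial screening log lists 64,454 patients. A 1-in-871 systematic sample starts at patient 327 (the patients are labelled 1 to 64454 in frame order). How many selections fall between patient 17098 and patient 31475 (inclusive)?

k = 871
First selection ≥ 17098: 327 + ⌈(17098−327)/871⌉·871 = 327 + 20×871 = 17747
Last selection ≤ 31475: 327 + ⌊(31475−327)/871⌋·871 = 327 + 35×871 = 30812
Count = 35 − 20 + 1 = 16

16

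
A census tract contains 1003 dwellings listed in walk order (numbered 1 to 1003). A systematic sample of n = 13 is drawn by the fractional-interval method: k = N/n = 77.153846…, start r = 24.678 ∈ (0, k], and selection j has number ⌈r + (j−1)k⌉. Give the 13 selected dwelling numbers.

j=1: r + 0k = 24.678 → ⌈·⌉ = 25
j=2: r + 1k = 101.831846… → ⌈·⌉ = 102
j=3: r + 2k = 178.985692… → ⌈·⌉ = 179
j=4: r + 3k = 256.139538… → ⌈·⌉ = 257
j=5: r + 4k = 333.293384… → ⌈·⌉ = 334
j=6: r + 5k = 410.447230… → ⌈·⌉ = 411
j=7: r + 6k = 487.601076… → ⌈·⌉ = 488
j=8: r + 7k = 564.754923… → ⌈·⌉ = 565
j=9: r + 8k = 641.908769… → ⌈·⌉ = 642
j=10: r + 9k = 719.062615… → ⌈·⌉ = 720
j=11: r + 10k = 796.216461… → ⌈·⌉ = 797
j=12: r + 11k = 873.370307… → ⌈·⌉ = 874
j=13: r + 12k = 950.524153… → ⌈·⌉ = 951

25, 102, 179, 257, 334, 411, 488, 565, 642, 720, 797, 874, 951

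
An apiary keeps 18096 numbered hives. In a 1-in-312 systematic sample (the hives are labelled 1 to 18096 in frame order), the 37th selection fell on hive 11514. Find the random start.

k = 312
r = 11514 − (37−1)×312 = 11514 − 11232 = 282

282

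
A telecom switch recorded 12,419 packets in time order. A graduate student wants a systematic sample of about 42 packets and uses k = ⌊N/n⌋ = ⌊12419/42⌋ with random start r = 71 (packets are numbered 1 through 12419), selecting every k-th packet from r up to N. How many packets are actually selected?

42

k = ⌊12419/42⌋ = 295
Achieved size = ⌊(12419 − 71)/295⌋ + 1 = ⌊12348/295⌋ + 1 = 41 + 1 = 42
(last selection: 71 + 41×295 = 12166 ≤ 12419; next would be 12461 > 12419)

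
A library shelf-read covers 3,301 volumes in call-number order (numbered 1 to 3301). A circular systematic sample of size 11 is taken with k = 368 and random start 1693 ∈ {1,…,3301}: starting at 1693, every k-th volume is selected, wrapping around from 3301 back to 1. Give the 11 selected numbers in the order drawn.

Selection 1: 1693
Selection 2: 1693 + 368 = 2061
Selection 3: 2061 + 368 = 2429
Selection 4: 2429 + 368 = 2797
Selection 5: 2797 + 368 = 3165
Selection 6: 3165 + 368 = 3533 → 3533 − 3301 = 232
Selection 7: 232 + 368 = 600
Selection 8: 600 + 368 = 968
Selection 9: 968 + 368 = 1336
Selection 10: 1336 + 368 = 1704
Selection 11: 1704 + 368 = 2072

1693, 2061, 2429, 2797, 3165, 232, 600, 968, 1336, 1704, 2072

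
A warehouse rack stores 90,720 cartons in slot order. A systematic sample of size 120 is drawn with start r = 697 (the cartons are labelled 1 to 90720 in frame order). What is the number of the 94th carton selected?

k = 90720/120 = 756
94th selection = r + (94−1)·k = 697 + 93×756 = 697 + 70308 = 71005

71005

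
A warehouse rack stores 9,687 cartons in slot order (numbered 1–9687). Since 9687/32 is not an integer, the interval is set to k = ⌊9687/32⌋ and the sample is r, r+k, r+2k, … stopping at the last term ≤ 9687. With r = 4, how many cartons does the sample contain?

33

k = ⌊9687/32⌋ = 302
Achieved size = ⌊(9687 − 4)/302⌋ + 1 = ⌊9683/302⌋ + 1 = 32 + 1 = 33
(last selection: 4 + 32×302 = 9668 ≤ 9687; next would be 9970 > 9687)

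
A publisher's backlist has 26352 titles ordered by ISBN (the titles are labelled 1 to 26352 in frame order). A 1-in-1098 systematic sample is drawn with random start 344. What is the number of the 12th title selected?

12422

k = 1098
12th selection = r + (12−1)·k = 344 + 11×1098 = 344 + 12078 = 12422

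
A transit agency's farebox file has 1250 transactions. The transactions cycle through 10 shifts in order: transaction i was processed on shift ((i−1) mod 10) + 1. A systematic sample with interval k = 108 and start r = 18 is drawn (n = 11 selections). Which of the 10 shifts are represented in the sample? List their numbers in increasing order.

2, 4, 6, 8, 10

Consecutive selections differ by k = 108, so their shift numbers differ by 108 mod 10 = 8.
gcd(108, 10) = 2, so the sample visits 10/2 = 5 distinct residues mod 10.
Start 18 is shift 8; the shifts hit are 2, 4, 6, 8, 10.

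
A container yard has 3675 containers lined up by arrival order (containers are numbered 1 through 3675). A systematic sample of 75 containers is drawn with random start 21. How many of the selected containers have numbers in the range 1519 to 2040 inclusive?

11

k = 3675/75 = 49
First selection ≥ 1519: 21 + ⌈(1519−21)/49⌉·49 = 21 + 31×49 = 1540
Last selection ≤ 2040: 21 + ⌊(2040−21)/49⌋·49 = 21 + 41×49 = 2030
Count = 41 − 31 + 1 = 11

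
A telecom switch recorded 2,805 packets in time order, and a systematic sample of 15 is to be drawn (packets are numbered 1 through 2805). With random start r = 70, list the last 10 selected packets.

1005, 1192, 1379, 1566, 1753, 1940, 2127, 2314, 2501, 2688

k = N/n = 2805/15 = 187
6th selection = 70 + 5×187 = 1005
7th: 1005 + 187 = 1192
8th: 1192 + 187 = 1379
9th: 1379 + 187 = 1566
10th: 1566 + 187 = 1753
11th: 1753 + 187 = 1940
12th: 1940 + 187 = 2127
13th: 2127 + 187 = 2314
14th: 2314 + 187 = 2501
15th: 2501 + 187 = 2688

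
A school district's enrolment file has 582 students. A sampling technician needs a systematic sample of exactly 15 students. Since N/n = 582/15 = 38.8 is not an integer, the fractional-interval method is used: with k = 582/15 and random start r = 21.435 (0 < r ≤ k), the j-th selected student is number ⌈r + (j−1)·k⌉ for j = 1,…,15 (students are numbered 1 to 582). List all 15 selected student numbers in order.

22, 61, 100, 138, 177, 216, 255, 294, 332, 371, 410, 449, 488, 526, 565

j=1: r + 0k = 21.435 → ⌈·⌉ = 22
j=2: r + 1k = 60.235 → ⌈·⌉ = 61
j=3: r + 2k = 99.035 → ⌈·⌉ = 100
j=4: r + 3k = 137.835 → ⌈·⌉ = 138
j=5: r + 4k = 176.635 → ⌈·⌉ = 177
j=6: r + 5k = 215.435 → ⌈·⌉ = 216
j=7: r + 6k = 254.235 → ⌈·⌉ = 255
j=8: r + 7k = 293.035 → ⌈·⌉ = 294
j=9: r + 8k = 331.835 → ⌈·⌉ = 332
j=10: r + 9k = 370.635 → ⌈·⌉ = 371
j=11: r + 10k = 409.435 → ⌈·⌉ = 410
j=12: r + 11k = 448.235 → ⌈·⌉ = 449
j=13: r + 12k = 487.035 → ⌈·⌉ = 488
j=14: r + 13k = 525.835 → ⌈·⌉ = 526
j=15: r + 14k = 564.635 → ⌈·⌉ = 565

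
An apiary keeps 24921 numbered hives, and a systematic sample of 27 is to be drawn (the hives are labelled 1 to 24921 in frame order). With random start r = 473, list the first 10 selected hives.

473, 1396, 2319, 3242, 4165, 5088, 6011, 6934, 7857, 8780

k = N/n = 24921/27 = 923
hive 1: 473
hive 2: 473 + 923 = 1396
hive 3: 1396 + 923 = 2319
hive 4: 2319 + 923 = 3242
hive 5: 3242 + 923 = 4165
hive 6: 4165 + 923 = 5088
hive 7: 5088 + 923 = 6011
hive 8: 6011 + 923 = 6934
hive 9: 6934 + 923 = 7857
hive 10: 7857 + 923 = 8780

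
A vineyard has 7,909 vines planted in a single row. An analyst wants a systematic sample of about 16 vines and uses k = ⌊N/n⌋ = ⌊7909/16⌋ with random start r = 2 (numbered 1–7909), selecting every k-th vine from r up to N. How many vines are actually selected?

17

k = ⌊7909/16⌋ = 494
Achieved size = ⌊(7909 − 2)/494⌋ + 1 = ⌊7907/494⌋ + 1 = 16 + 1 = 17
(last selection: 2 + 16×494 = 7906 ≤ 7909; next would be 8400 > 7909)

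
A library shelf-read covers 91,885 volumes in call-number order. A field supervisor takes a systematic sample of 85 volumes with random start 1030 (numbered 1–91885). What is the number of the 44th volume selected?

k = 91885/85 = 1081
44th selection = r + (44−1)·k = 1030 + 43×1081 = 1030 + 46483 = 47513

47513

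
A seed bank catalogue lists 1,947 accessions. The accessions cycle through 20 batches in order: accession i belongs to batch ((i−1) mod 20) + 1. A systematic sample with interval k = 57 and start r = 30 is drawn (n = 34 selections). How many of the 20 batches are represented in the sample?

20

Consecutive selections differ by k = 57, so their batch numbers differ by 57 mod 20 = 17.
gcd(57, 20) = 1, so the sample visits 20/1 = 20 distinct residues mod 20.
Start 30 is batch 10; the batches hit are 1, 2, 3, 4, 5, 6, 7, 8, 9, 10, 11, 12, 13, 14, 15, 16, 17, 18, 19, 20.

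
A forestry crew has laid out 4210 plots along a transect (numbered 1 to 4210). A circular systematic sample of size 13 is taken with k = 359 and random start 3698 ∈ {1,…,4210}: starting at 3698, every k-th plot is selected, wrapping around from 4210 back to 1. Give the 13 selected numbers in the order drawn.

3698, 4057, 206, 565, 924, 1283, 1642, 2001, 2360, 2719, 3078, 3437, 3796

Selection 1: 3698
Selection 2: 3698 + 359 = 4057
Selection 3: 4057 + 359 = 4416 → 4416 − 4210 = 206
Selection 4: 206 + 359 = 565
Selection 5: 565 + 359 = 924
Selection 6: 924 + 359 = 1283
Selection 7: 1283 + 359 = 1642
Selection 8: 1642 + 359 = 2001
Selection 9: 2001 + 359 = 2360
Selection 10: 2360 + 359 = 2719
Selection 11: 2719 + 359 = 3078
Selection 12: 3078 + 359 = 3437
Selection 13: 3437 + 359 = 3796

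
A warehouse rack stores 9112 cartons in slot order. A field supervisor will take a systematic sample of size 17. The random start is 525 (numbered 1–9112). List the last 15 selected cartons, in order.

k = N/n = 9112/17 = 536
3rd selection = 525 + 2×536 = 1597
4th: 1597 + 536 = 2133
5th: 2133 + 536 = 2669
6th: 2669 + 536 = 3205
7th: 3205 + 536 = 3741
8th: 3741 + 536 = 4277
9th: 4277 + 536 = 4813
10th: 4813 + 536 = 5349
11th: 5349 + 536 = 5885
12th: 5885 + 536 = 6421
13th: 6421 + 536 = 6957
14th: 6957 + 536 = 7493
15th: 7493 + 536 = 8029
16th: 8029 + 536 = 8565
17th: 8565 + 536 = 9101

1597, 2133, 2669, 3205, 3741, 4277, 4813, 5349, 5885, 6421, 6957, 7493, 8029, 8565, 9101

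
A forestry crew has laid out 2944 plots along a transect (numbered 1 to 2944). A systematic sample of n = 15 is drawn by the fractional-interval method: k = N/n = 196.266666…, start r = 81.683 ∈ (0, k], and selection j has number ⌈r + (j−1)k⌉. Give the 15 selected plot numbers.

82, 278, 475, 671, 867, 1064, 1260, 1456, 1652, 1849, 2045, 2241, 2437, 2634, 2830

j=1: r + 0k = 81.683 → ⌈·⌉ = 82
j=2: r + 1k = 277.949666… → ⌈·⌉ = 278
j=3: r + 2k = 474.216333… → ⌈·⌉ = 475
j=4: r + 3k = 670.483 → ⌈·⌉ = 671
j=5: r + 4k = 866.749666… → ⌈·⌉ = 867
j=6: r + 5k = 1063.016333… → ⌈·⌉ = 1064
j=7: r + 6k = 1259.283 → ⌈·⌉ = 1260
j=8: r + 7k = 1455.549666… → ⌈·⌉ = 1456
j=9: r + 8k = 1651.816333… → ⌈·⌉ = 1652
j=10: r + 9k = 1848.083 → ⌈·⌉ = 1849
j=11: r + 10k = 2044.349666… → ⌈·⌉ = 2045
j=12: r + 11k = 2240.616333… → ⌈·⌉ = 2241
j=13: r + 12k = 2436.883 → ⌈·⌉ = 2437
j=14: r + 13k = 2633.149666… → ⌈·⌉ = 2634
j=15: r + 14k = 2829.416333… → ⌈·⌉ = 2830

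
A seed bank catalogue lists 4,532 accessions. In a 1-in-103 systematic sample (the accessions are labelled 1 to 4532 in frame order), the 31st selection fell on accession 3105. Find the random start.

15

k = 103
r = 3105 − (31−1)×103 = 3105 − 3090 = 15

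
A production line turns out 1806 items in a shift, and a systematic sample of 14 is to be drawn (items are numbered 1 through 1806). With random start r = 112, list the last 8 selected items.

k = N/n = 1806/14 = 129
7th selection = 112 + 6×129 = 886
8th: 886 + 129 = 1015
9th: 1015 + 129 = 1144
10th: 1144 + 129 = 1273
11th: 1273 + 129 = 1402
12th: 1402 + 129 = 1531
13th: 1531 + 129 = 1660
14th: 1660 + 129 = 1789

886, 1015, 1144, 1273, 1402, 1531, 1660, 1789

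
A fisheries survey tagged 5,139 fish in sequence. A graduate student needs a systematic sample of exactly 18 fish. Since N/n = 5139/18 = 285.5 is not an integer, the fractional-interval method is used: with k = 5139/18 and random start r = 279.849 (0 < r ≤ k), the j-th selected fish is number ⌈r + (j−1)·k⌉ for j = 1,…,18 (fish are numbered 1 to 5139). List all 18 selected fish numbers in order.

j=1: r + 0k = 279.849 → ⌈·⌉ = 280
j=2: r + 1k = 565.349 → ⌈·⌉ = 566
j=3: r + 2k = 850.849 → ⌈·⌉ = 851
j=4: r + 3k = 1136.349 → ⌈·⌉ = 1137
j=5: r + 4k = 1421.849 → ⌈·⌉ = 1422
j=6: r + 5k = 1707.349 → ⌈·⌉ = 1708
j=7: r + 6k = 1992.849 → ⌈·⌉ = 1993
j=8: r + 7k = 2278.349 → ⌈·⌉ = 2279
j=9: r + 8k = 2563.849 → ⌈·⌉ = 2564
j=10: r + 9k = 2849.349 → ⌈·⌉ = 2850
j=11: r + 10k = 3134.849 → ⌈·⌉ = 3135
j=12: r + 11k = 3420.349 → ⌈·⌉ = 3421
j=13: r + 12k = 3705.849 → ⌈·⌉ = 3706
j=14: r + 13k = 3991.349 → ⌈·⌉ = 3992
j=15: r + 14k = 4276.849 → ⌈·⌉ = 4277
j=16: r + 15k = 4562.349 → ⌈·⌉ = 4563
j=17: r + 16k = 4847.849 → ⌈·⌉ = 4848
j=18: r + 17k = 5133.349 → ⌈·⌉ = 5134

280, 566, 851, 1137, 1422, 1708, 1993, 2279, 2564, 2850, 3135, 3421, 3706, 3992, 4277, 4563, 4848, 5134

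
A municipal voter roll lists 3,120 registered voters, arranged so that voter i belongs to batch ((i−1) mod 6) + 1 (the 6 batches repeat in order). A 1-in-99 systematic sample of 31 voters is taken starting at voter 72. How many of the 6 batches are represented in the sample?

2

Consecutive selections differ by k = 99, so their batch numbers differ by 99 mod 6 = 3.
gcd(99, 6) = 3, so the sample visits 6/3 = 2 distinct residues mod 6.
Start 72 is batch 6; the batches hit are 3, 6.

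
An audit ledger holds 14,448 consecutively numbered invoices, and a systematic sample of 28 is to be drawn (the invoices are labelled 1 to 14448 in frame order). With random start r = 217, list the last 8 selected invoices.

k = N/n = 14448/28 = 516
21st selection = 217 + 20×516 = 10537
22nd: 10537 + 516 = 11053
23rd: 11053 + 516 = 11569
24th: 11569 + 516 = 12085
25th: 12085 + 516 = 12601
26th: 12601 + 516 = 13117
27th: 13117 + 516 = 13633
28th: 13633 + 516 = 14149

10537, 11053, 11569, 12085, 12601, 13117, 13633, 14149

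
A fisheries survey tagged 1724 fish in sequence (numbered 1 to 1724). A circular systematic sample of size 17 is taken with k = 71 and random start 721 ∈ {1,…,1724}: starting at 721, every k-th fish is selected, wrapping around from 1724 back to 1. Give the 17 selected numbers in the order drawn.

Selection 1: 721
Selection 2: 721 + 71 = 792
Selection 3: 792 + 71 = 863
Selection 4: 863 + 71 = 934
Selection 5: 934 + 71 = 1005
Selection 6: 1005 + 71 = 1076
Selection 7: 1076 + 71 = 1147
Selection 8: 1147 + 71 = 1218
Selection 9: 1218 + 71 = 1289
Selection 10: 1289 + 71 = 1360
Selection 11: 1360 + 71 = 1431
Selection 12: 1431 + 71 = 1502
Selection 13: 1502 + 71 = 1573
Selection 14: 1573 + 71 = 1644
Selection 15: 1644 + 71 = 1715
Selection 16: 1715 + 71 = 1786 → 1786 − 1724 = 62
Selection 17: 62 + 71 = 133

721, 792, 863, 934, 1005, 1076, 1147, 1218, 1289, 1360, 1431, 1502, 1573, 1644, 1715, 62, 133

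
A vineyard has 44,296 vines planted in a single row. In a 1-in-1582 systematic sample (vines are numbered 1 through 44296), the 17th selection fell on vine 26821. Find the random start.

k = 1582
r = 26821 − (17−1)×1582 = 26821 − 25312 = 1509

1509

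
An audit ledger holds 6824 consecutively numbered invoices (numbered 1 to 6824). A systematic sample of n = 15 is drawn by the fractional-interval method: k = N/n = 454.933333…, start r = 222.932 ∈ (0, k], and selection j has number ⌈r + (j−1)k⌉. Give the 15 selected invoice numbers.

j=1: r + 0k = 222.932 → ⌈·⌉ = 223
j=2: r + 1k = 677.865333… → ⌈·⌉ = 678
j=3: r + 2k = 1132.798666… → ⌈·⌉ = 1133
j=4: r + 3k = 1587.732 → ⌈·⌉ = 1588
j=5: r + 4k = 2042.665333… → ⌈·⌉ = 2043
j=6: r + 5k = 2497.598666… → ⌈·⌉ = 2498
j=7: r + 6k = 2952.532 → ⌈·⌉ = 2953
j=8: r + 7k = 3407.465333… → ⌈·⌉ = 3408
j=9: r + 8k = 3862.398666… → ⌈·⌉ = 3863
j=10: r + 9k = 4317.332 → ⌈·⌉ = 4318
j=11: r + 10k = 4772.265333… → ⌈·⌉ = 4773
j=12: r + 11k = 5227.198666… → ⌈·⌉ = 5228
j=13: r + 12k = 5682.132 → ⌈·⌉ = 5683
j=14: r + 13k = 6137.065333… → ⌈·⌉ = 6138
j=15: r + 14k = 6591.998666… → ⌈·⌉ = 6592

223, 678, 1133, 1588, 2043, 2498, 2953, 3408, 3863, 4318, 4773, 5228, 5683, 6138, 6592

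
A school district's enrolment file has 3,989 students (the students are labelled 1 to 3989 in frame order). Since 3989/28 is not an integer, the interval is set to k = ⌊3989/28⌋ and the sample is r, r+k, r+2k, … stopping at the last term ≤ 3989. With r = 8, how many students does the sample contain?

k = ⌊3989/28⌋ = 142
Achieved size = ⌊(3989 − 8)/142⌋ + 1 = ⌊3981/142⌋ + 1 = 28 + 1 = 29
(last selection: 8 + 28×142 = 3984 ≤ 3989; next would be 4126 > 3989)

29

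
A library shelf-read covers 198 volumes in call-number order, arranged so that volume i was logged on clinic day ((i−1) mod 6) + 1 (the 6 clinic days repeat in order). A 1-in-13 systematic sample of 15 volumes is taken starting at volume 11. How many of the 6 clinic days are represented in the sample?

6

Consecutive selections differ by k = 13, so their clinic day numbers differ by 13 mod 6 = 1.
gcd(13, 6) = 1, so the sample visits 6/1 = 6 distinct residues mod 6.
Start 11 is clinic day 5; the clinic days hit are 1, 2, 3, 4, 5, 6.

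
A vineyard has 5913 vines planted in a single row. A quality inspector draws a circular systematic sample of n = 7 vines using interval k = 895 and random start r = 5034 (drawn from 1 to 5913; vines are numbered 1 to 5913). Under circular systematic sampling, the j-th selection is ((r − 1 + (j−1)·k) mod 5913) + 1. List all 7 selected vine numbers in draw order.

Selection 1: 5034
Selection 2: 5034 + 895 = 5929 → 5929 − 5913 = 16
Selection 3: 16 + 895 = 911
Selection 4: 911 + 895 = 1806
Selection 5: 1806 + 895 = 2701
Selection 6: 2701 + 895 = 3596
Selection 7: 3596 + 895 = 4491

5034, 16, 911, 1806, 2701, 3596, 4491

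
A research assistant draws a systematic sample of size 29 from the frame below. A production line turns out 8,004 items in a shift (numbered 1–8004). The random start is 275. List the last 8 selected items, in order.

6071, 6347, 6623, 6899, 7175, 7451, 7727, 8003

k = N/n = 8004/29 = 276
22nd selection = 275 + 21×276 = 6071
23rd: 6071 + 276 = 6347
24th: 6347 + 276 = 6623
25th: 6623 + 276 = 6899
26th: 6899 + 276 = 7175
27th: 7175 + 276 = 7451
28th: 7451 + 276 = 7727
29th: 7727 + 276 = 8003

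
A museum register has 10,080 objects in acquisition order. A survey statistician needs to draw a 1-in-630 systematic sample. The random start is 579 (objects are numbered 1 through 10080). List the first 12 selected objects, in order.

object 1: 579
object 2: 579 + 630 = 1209
object 3: 1209 + 630 = 1839
object 4: 1839 + 630 = 2469
object 5: 2469 + 630 = 3099
object 6: 3099 + 630 = 3729
object 7: 3729 + 630 = 4359
object 8: 4359 + 630 = 4989
object 9: 4989 + 630 = 5619
object 10: 5619 + 630 = 6249
object 11: 6249 + 630 = 6879
object 12: 6879 + 630 = 7509

579, 1209, 1839, 2469, 3099, 3729, 4359, 4989, 5619, 6249, 6879, 7509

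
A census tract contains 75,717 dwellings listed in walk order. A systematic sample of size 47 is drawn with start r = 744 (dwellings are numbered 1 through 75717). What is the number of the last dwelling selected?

74850

k = 75717/47 = 1611
47th selection = r + (47−1)·k = 744 + 46×1611 = 744 + 74106 = 74850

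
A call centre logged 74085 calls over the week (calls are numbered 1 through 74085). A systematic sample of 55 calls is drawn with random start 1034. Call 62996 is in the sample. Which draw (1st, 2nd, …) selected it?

47

k = 74085/55 = 1347
position = (62996 − 1034)/1347 + 1 = 61962/1347 + 1 = 46 + 1 = 47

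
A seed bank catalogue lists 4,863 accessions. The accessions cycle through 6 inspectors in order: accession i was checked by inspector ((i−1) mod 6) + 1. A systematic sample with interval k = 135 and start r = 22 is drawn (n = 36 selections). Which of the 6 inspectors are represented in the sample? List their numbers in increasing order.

Consecutive selections differ by k = 135, so their inspector numbers differ by 135 mod 6 = 3.
gcd(135, 6) = 3, so the sample visits 6/3 = 2 distinct residues mod 6.
Start 22 is inspector 4; the inspectors hit are 1, 4.

1, 4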